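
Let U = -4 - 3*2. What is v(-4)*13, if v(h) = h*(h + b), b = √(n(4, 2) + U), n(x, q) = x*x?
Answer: 208 - 52*√6 ≈ 80.627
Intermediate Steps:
n(x, q) = x²
U = -10 (U = -4 - 6 = -10)
b = √6 (b = √(4² - 10) = √(16 - 10) = √6 ≈ 2.4495)
v(h) = h*(h + √6)
v(-4)*13 = -4*(-4 + √6)*13 = (16 - 4*√6)*13 = 208 - 52*√6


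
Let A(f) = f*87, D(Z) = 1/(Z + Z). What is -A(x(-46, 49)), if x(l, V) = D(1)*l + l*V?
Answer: 198099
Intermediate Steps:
D(Z) = 1/(2*Z)
x(l, V) = l/2 + V*l (x(l, V) = ((1/2)/1)*l + l*V = ((1/2)*1)*l + V*l = l/2 + V*l)
A(f) = 87*f
-A(x(-46, 49)) = -87*(-46*(1/2 + 49)) = -87*(-46*99/2) = -87*(-2277) = -1*(-198099) = 198099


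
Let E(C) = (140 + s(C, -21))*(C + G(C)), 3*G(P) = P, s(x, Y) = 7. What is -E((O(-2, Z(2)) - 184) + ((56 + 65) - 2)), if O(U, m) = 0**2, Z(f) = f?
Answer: 12740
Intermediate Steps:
G(P) = P/3
O(U, m) = 0
E(C) = 196*C (E(C) = (140 + 7)*(C + C/3) = 147*(4*C/3) = 196*C)
-E((O(-2, Z(2)) - 184) + ((56 + 65) - 2)) = -196*((0 - 184) + ((56 + 65) - 2)) = -196*(-184 + (121 - 2)) = -196*(-184 + 119) = -196*(-65) = -1*(-12740) = 12740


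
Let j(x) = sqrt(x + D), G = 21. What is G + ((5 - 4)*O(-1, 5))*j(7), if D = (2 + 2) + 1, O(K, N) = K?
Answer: 21 - 2*sqrt(3) ≈ 17.536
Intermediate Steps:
D = 5 (D = 4 + 1 = 5)
j(x) = sqrt(5 + x) (j(x) = sqrt(x + 5) = sqrt(5 + x))
G + ((5 - 4)*O(-1, 5))*j(7) = 21 + ((5 - 4)*(-1))*sqrt(5 + 7) = 21 + (1*(-1))*sqrt(12) = 21 - 2*sqrt(3)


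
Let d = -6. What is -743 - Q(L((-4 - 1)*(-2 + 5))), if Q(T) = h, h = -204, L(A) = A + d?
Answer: -539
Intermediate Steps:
L(A) = -6 + A (L(A) = A - 6 = -6 + A)
Q(T) = -204
-743 - Q(L((-4 - 1)*(-2 + 5))) = -743 - 1*(-204) = -743 + 204 = -539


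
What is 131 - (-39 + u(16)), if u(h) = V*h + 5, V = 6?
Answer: 69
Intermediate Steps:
u(h) = 5 + 6*h (u(h) = 6*h + 5 = 5 + 6*h)
131 - (-39 + u(16)) = 131 - (-39 + (5 + 6*16)) = 131 - (-39 + (5 + 96)) = 131 - (-39 + 101) = 131 - 1*62 = 131 - 62 = 69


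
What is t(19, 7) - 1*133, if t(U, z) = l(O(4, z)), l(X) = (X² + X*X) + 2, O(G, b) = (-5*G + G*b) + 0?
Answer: -3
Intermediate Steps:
O(G, b) = -5*G + G*b
l(X) = 2 + 2*X² (l(X) = (X² + X²) + 2 = 2*X² + 2 = 2 + 2*X²)
t(U, z) = 2 + 2*(-20 + 4*z)² (t(U, z) = 2 + 2*(4*(-5 + z))² = 2 + 2*(-20 + 4*z)²)
t(19, 7) - 1*133 = (2 + 32*(-5 + 7)²) - 1*133 = (2 + 32*2²) - 133 = (2 + 32*4) - 133 = (2 + 128) - 133 = 130 - 133 = -3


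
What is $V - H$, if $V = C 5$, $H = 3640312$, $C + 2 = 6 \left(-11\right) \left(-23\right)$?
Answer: $-3632732$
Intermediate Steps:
$C = 1516$ ($C = -2 + 6 \left(-11\right) \left(-23\right) = -2 - -1518 = -2 + 1518 = 1516$)
$V = 7580$ ($V = 1516 \cdot 5 = 7580$)
$V - H = 7580 - 3640312 = -3632732$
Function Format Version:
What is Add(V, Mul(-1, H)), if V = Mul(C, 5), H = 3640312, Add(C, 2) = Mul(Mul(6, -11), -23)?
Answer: -3632732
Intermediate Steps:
C = 1516 (C = Add(-2, Mul(Mul(6, -11), -23)) = Add(-2, Mul(-66, -23)) = Add(-2, 1518) = 1516)
V = 7580 (V = Mul(1516, 5) = 7580)
Add(V, Mul(-1, H)) = Add(7580, Mul(-1, 3640312)) = Add(7580, -3640312) = -3632732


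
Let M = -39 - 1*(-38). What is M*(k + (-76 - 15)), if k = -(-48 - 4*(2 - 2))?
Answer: 43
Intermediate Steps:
M = -1 (M = -39 + 38 = -1)
k = 48 (k = -(-48 - 4*0) = -(-48 + 0) = -1*(-48) = 48)
M*(k + (-76 - 15)) = -(48 + (-76 - 15)) = -(48 - 91) = -1*(-43) = 43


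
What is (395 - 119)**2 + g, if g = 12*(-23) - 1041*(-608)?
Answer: 708828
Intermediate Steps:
g = 632652 (g = -276 + 632928 = 632652)
(395 - 119)**2 + g = (395 - 119)**2 + 632652 = 276**2 + 632652 = 76176 + 632652 = 708828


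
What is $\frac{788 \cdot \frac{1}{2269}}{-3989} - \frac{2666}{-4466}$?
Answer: $\frac{12063278049}{20210974553} \approx 0.59687$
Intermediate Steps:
$\frac{788 \cdot \frac{1}{2269}}{-3989} - \frac{2666}{-4466} = 788 \cdot \frac{1}{2269} \left(- \frac{1}{3989}\right) - - \frac{1333}{2233} = \frac{788}{2269} \left(- \frac{1}{3989}\right) + \frac{1333}{2233} = - \frac{788}{9051041} + \frac{1333}{2233} = \frac{12063278049}{20210974553}$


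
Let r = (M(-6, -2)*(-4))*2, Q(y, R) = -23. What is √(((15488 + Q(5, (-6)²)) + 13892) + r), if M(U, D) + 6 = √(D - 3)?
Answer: √(29405 - 8*I*√5) ≈ 171.48 - 0.0522*I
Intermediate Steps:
M(U, D) = -6 + √(-3 + D) (M(U, D) = -6 + √(D - 3) = -6 + √(-3 + D))
r = 48 - 8*I*√5 (r = ((-6 + √(-3 - 2))*(-4))*2 = ((-6 + √(-5))*(-4))*2 = ((-6 + I*√5)*(-4))*2 = (24 - 4*I*√5)*2 = 48 - 8*I*√5 ≈ 48.0 - 17.889*I)
√(((15488 + Q(5, (-6)²)) + 13892) + r) = √(((15488 - 23) + 13892) + (48 - 8*I*√5)) = √((15465 + 13892) + (48 - 8*I*√5)) = √(29357 + (48 - 8*I*√5)) = √(29405 - 8*I*√5)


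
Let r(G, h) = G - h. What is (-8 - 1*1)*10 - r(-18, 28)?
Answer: -44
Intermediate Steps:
(-8 - 1*1)*10 - r(-18, 28) = (-8 - 1*1)*10 - (-18 - 1*28) = (-8 - 1)*10 - (-18 - 28) = -9*10 - 1*(-46) = -90 + 46 = -44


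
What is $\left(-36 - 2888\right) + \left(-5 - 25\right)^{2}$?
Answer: $-2024$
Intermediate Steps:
$\left(-36 - 2888\right) + \left(-5 - 25\right)^{2} = -2924 + \left(-30\right)^{2} = -2924 + 900 = -2024$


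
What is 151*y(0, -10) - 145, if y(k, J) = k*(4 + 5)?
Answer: -145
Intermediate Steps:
y(k, J) = 9*k (y(k, J) = k*9 = 9*k)
151*y(0, -10) - 145 = 151*(9*0) - 145 = 151*0 - 145 = 0 - 145 = -145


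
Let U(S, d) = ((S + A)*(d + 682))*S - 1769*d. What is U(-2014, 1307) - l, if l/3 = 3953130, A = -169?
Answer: 8730590345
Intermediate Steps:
l = 11859390 (l = 3*3953130 = 11859390)
U(S, d) = -1769*d + S*(-169 + S)*(682 + d) (U(S, d) = ((S - 169)*(d + 682))*S - 1769*d = ((-169 + S)*(682 + d))*S - 1769*d = S*(-169 + S)*(682 + d) - 1769*d = -1769*d + S*(-169 + S)*(682 + d))
U(-2014, 1307) - l = (-115258*(-2014) - 1769*1307 + 682*(-2014)**2 + 1307*(-2014)**2 - 169*(-2014)*1307) - 1*11859390 = (232129612 - 2312083 + 682*4056196 + 1307*4056196 + 444858362) - 11859390 = (232129612 - 2312083 + 2766325672 + 5301448172 + 444858362) - 11859390 = 8742449735 - 11859390 = 8730590345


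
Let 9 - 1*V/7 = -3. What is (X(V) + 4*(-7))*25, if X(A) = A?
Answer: 1400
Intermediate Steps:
V = 84 (V = 63 - 7*(-3) = 63 + 21 = 84)
(X(V) + 4*(-7))*25 = (84 + 4*(-7))*25 = (84 - 28)*25 = 56*25 = 1400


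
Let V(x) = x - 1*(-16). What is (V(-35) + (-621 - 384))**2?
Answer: 1048576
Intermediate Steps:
V(x) = 16 + x (V(x) = x + 16 = 16 + x)
(V(-35) + (-621 - 384))**2 = ((16 - 35) + (-621 - 384))**2 = (-19 - 1005)**2 = (-1024)**2 = 1048576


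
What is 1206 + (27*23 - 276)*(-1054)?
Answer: -362424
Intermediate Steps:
1206 + (27*23 - 276)*(-1054) = 1206 + (621 - 276)*(-1054) = 1206 + 345*(-1054) = 1206 - 363630 = -362424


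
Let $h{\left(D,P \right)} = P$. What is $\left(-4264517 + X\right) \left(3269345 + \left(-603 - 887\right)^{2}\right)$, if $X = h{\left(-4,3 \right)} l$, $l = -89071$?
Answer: $-24876682589850$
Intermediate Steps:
$X = -267213$ ($X = 3 \left(-89071\right) = -267213$)
$\left(-4264517 + X\right) \left(3269345 + \left(-603 - 887\right)^{2}\right) = \left(-4264517 - 267213\right) \left(3269345 + \left(-603 - 887\right)^{2}\right) = - 4531730 \left(3269345 + \left(-1490\right)^{2}\right) = - 4531730 \left(3269345 + 2220100\right) = \left(-4531730\right) 5489445 = -24876682589850$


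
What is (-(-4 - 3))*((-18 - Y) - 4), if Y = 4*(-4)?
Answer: -42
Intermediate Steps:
Y = -16
(-(-4 - 3))*((-18 - Y) - 4) = (-(-4 - 3))*((-18 - 1*(-16)) - 4) = (-1*(-7))*((-18 + 16) - 4) = 7*(-2 - 4) = 7*(-6) = -42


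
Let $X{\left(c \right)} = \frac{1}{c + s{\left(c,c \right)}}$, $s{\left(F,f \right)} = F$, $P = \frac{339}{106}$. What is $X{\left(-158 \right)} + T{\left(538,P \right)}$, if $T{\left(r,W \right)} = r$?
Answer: $\frac{170007}{316} \approx 538.0$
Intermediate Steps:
$P = \frac{339}{106}$ ($P = 339 \cdot \frac{1}{106} = \frac{339}{106} \approx 3.1981$)
$X{\left(c \right)} = \frac{1}{2 c}$ ($X{\left(c \right)} = \frac{1}{c + c} = \frac{1}{2 c}$)
$X{\left(-158 \right)} + T{\left(538,P \right)} = \frac{1}{2 \left(-158\right)} + 538 = \frac{1}{2} \left(- \frac{1}{158}\right) + 538 = - \frac{1}{316} + 538 = \frac{170007}{316}$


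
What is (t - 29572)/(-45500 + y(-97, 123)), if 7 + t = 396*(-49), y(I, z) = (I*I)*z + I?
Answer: -48983/1111710 ≈ -0.044061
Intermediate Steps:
y(I, z) = I + z*I² (y(I, z) = I²*z + I = z*I² + I = I + z*I²)
t = -19411 (t = -7 + 396*(-49) = -7 - 19404 = -19411)
(t - 29572)/(-45500 + y(-97, 123)) = (-19411 - 29572)/(-45500 - 97*(1 - 97*123)) = -48983/(-45500 - 97*(1 - 11931)) = -48983/(-45500 - 97*(-11930)) = -48983/(-45500 + 1157210) = -48983/1111710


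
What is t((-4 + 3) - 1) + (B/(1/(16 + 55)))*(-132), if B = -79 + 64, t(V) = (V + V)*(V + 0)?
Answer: 140588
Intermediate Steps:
t(V) = 2*V² (t(V) = (2*V)*V = 2*V²)
B = -15
t((-4 + 3) - 1) + (B/(1/(16 + 55)))*(-132) = 2*((-4 + 3) - 1)² - 15/(1/(16 + 55))*(-132) = 2*(-1 - 1)² - 15/(1/71)*(-132) = 2*(-2)² - 15/1/71*(-132) = 2*4 - 15*71*(-132) = 8 - 1065*(-132) = 8 + 140580 = 140588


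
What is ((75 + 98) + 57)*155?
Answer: 35650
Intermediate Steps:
((75 + 98) + 57)*155 = (173 + 57)*155 = 230*155 = 35650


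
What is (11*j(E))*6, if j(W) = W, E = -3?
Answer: -198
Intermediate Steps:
(11*j(E))*6 = (11*(-3))*6 = -33*6 = -198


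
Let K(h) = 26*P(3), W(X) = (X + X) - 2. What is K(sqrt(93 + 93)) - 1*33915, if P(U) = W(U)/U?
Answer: -101641/3 ≈ -33880.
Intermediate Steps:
W(X) = -2 + 2*X (W(X) = 2*X - 2 = -2 + 2*X)
P(U) = (-2 + 2*U)/U
K(h) = 104/3 (K(h) = 26*(2 - 2/3) = 26*(4/3) = 104/3)
K(sqrt(93 + 93)) - 1*33915 = 104/3 - 1*33915 = 104/3 - 33915 = -101641/3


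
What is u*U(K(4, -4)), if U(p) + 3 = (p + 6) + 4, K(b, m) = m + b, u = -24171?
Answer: -169197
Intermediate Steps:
K(b, m) = b + m
U(p) = 7 + p (U(p) = -3 + ((p + 6) + 4) = -3 + ((6 + p) + 4) = -3 + (10 + p) = 7 + p)
u*U(K(4, -4)) = -24171*(7 + (4 - 4)) = -24171*(7 + 0) = -24171*7 = -169197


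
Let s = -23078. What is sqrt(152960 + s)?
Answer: sqrt(129882) ≈ 360.39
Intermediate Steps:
sqrt(152960 + s) = sqrt(152960 - 23078) = sqrt(129882)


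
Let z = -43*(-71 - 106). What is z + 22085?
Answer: 29696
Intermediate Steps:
z = 7611 (z = -43*(-177) = 7611)
z + 22085 = 7611 + 22085 = 29696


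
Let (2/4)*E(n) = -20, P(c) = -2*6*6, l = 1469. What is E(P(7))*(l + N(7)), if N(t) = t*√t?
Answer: -58760 - 280*√7 ≈ -59501.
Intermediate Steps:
P(c) = -72 (P(c) = -12*6 = -72)
E(n) = -40 (E(n) = 2*(-20) = -40)
N(t) = t^(3/2)
E(P(7))*(l + N(7)) = -40*(1469 + 7^(3/2)) = -40*(1469 + 7*√7) = -58760 - 280*√7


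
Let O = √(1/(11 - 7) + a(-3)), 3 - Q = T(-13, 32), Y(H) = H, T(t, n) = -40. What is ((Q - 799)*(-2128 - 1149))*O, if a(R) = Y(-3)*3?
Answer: 1238706*I*√35 ≈ 7.3283e+6*I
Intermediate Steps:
Q = 43 (Q = 3 - 1*(-40) = 3 + 40 = 43)
a(R) = -9 (a(R) = -3*3 = -9)
O = I*√35/2 (O = √(1/(11 - 7) - 9) = √(1/4 - 9) = √(¼ - 9) = √(-35/4) = I*√35/2 ≈ 2.958*I)
((Q - 799)*(-2128 - 1149))*O = ((43 - 799)*(-2128 - 1149))*(I*√35/2) = (-756*(-3277))*(I*√35/2) = 2477412*(I*√35/2) = 1238706*I*√35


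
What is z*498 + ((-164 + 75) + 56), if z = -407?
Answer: -202719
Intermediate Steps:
z*498 + ((-164 + 75) + 56) = -407*498 + ((-164 + 75) + 56) = -202686 + (-89 + 56) = -202686 - 33 = -202719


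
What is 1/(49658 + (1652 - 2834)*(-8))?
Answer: 1/59114 ≈ 1.6916e-5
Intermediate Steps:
1/(49658 + (1652 - 2834)*(-8)) = 1/(49658 - 1182*(-8)) = 1/(49658 + 9456) = 1/59114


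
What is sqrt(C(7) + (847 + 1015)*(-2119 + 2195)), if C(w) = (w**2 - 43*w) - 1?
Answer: sqrt(141259) ≈ 375.84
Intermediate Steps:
C(w) = -1 + w**2 - 43*w
sqrt(C(7) + (847 + 1015)*(-2119 + 2195)) = sqrt((-1 + 7**2 - 43*7) + (847 + 1015)*(-2119 + 2195)) = sqrt((-1 + 49 - 301) + 1862*76) = sqrt(-253 + 141512) = sqrt(141259)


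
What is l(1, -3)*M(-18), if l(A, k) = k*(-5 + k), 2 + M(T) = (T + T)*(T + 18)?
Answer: -48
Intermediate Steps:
M(T) = -2 + 2*T*(18 + T) (M(T) = -2 + (T + T)*(T + 18) = -2 + (2*T)*(18 + T) = -2 + 2*T*(18 + T))
l(1, -3)*M(-18) = (-3*(-5 - 3))*(-2 + 2*(-18)² + 36*(-18)) = (-3*(-8))*(-2 + 2*324 - 648) = 24*(-2 + 648 - 648) = 24*(-2) = -48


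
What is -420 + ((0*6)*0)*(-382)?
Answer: -420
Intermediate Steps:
-420 + ((0*6)*0)*(-382) = -420 + (0*0)*(-382) = -420 + 0*(-382) = -420 + 0 = -420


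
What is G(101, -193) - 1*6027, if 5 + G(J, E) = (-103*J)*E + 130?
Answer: 2001877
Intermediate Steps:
G(J, E) = 125 - 103*E*J (G(J, E) = -5 + ((-103*J)*E + 130) = -5 + (-103*E*J + 130) = -5 + (130 - 103*E*J) = 125 - 103*E*J)
G(101, -193) - 1*6027 = (125 - 103*(-193)*101) - 1*6027 = (125 + 2007779) - 6027 = 2007904 - 6027 = 2001877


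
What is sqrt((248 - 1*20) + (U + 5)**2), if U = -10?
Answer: sqrt(253) ≈ 15.906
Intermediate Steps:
sqrt((248 - 1*20) + (U + 5)**2) = sqrt((248 - 1*20) + (-10 + 5)**2) = sqrt((248 - 20) + (-5)**2) = sqrt(228 + 25) = sqrt(253)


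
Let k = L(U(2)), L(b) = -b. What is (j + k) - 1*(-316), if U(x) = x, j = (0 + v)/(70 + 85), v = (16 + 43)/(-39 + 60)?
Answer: 1022129/3255 ≈ 314.02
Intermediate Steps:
v = 59/21 ≈ 2.8095
j = 59/3255 (j = (0 + 59/21)/(70 + 85) = (59/21)/155 = (59/21)*(1/155) = 59/3255 ≈ 0.018126)
k = -2 (k = -1*2 = -2)
(j + k) - 1*(-316) = (59/3255 - 2) - 1*(-316) = -6451/3255 + 316 = 1022129/3255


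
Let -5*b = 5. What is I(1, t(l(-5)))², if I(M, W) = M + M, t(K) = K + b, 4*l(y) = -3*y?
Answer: 4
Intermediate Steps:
b = -1 (b = -⅕*5 = -1)
l(y) = -3*y/4 (l(y) = (-3*y)/4 = -3*y/4)
t(K) = -1 + K (t(K) = K - 1 = -1 + K)
I(M, W) = 2*M
I(1, t(l(-5)))² = (2*1)² = 2² = 4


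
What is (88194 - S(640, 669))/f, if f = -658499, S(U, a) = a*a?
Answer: 359367/658499 ≈ 0.54574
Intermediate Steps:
S(U, a) = a**2
(88194 - S(640, 669))/f = (88194 - 1*669**2)/(-658499) = (88194 - 1*447561)*(-1/658499) = (88194 - 447561)*(-1/658499) = -359367*(-1/658499) = 359367/658499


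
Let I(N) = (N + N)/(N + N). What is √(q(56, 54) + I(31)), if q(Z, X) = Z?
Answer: √57 ≈ 7.5498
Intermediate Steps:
I(N) = 1 (I(N) = (2*N)/((2*N)) = (2*N)*(1/(2*N)) = 1)
√(q(56, 54) + I(31)) = √(56 + 1) = √57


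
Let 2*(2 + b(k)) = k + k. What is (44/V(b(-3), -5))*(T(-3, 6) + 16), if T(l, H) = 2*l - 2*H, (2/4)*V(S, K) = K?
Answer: 44/5 ≈ 8.8000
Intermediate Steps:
b(k) = -2 + k (b(k) = -2 + (k + k)/2 = -2 + (2*k)/2 = -2 + k)
V(S, K) = 2*K
T(l, H) = -2*H + 2*l
(44/V(b(-3), -5))*(T(-3, 6) + 16) = (44/((2*(-5))))*((-2*6 + 2*(-3)) + 16) = (44/(-10))*((-12 - 6) + 16) = (44*(-⅒))*(-18 + 16) = -22/5*(-2) = 44/5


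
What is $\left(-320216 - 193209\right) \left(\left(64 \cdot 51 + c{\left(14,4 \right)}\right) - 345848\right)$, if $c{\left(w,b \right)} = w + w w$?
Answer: $175783370950$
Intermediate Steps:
$c{\left(w,b \right)} = w + w^{2}$
$\left(-320216 - 193209\right) \left(\left(64 \cdot 51 + c{\left(14,4 \right)}\right) - 345848\right) = \left(-320216 - 193209\right) \left(\left(64 \cdot 51 + 14 \left(1 + 14\right)\right) - 345848\right) = - 513425 \left(\left(3264 + 14 \cdot 15\right) - 345848\right) = - 513425 \left(\left(3264 + 210\right) - 345848\right) = - 513425 \left(3474 - 345848\right) = \left(-513425\right) \left(-342374\right) = 175783370950$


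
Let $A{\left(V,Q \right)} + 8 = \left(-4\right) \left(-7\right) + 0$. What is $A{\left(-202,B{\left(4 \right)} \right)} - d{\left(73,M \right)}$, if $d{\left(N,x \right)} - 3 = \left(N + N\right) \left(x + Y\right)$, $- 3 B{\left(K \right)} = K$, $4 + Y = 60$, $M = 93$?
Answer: $-21737$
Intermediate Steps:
$Y = 56$ ($Y = -4 + 60 = 56$)
$B{\left(K \right)} = - \frac{K}{3}$
$d{\left(N,x \right)} = 3 + 2 N \left(56 + x\right)$ ($d{\left(N,x \right)} = 3 + \left(N + N\right) \left(x + 56\right) = 3 + 2 N \left(56 + x\right)$)
$A{\left(V,Q \right)} = 20$ ($A{\left(V,Q \right)} = -8 + \left(\left(-4\right) \left(-7\right) + 0\right) = -8 + \left(28 + 0\right) = -8 + 28 = 20$)
$A{\left(-202,B{\left(4 \right)} \right)} - d{\left(73,M \right)} = 20 - \left(3 + 112 \cdot 73 + 2 \cdot 73 \cdot 93\right) = 20 - \left(3 + 8176 + 13578\right) = 20 - 21757 = -21737$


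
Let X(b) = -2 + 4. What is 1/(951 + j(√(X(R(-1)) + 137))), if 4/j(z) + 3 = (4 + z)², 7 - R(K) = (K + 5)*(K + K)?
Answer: 844526/803180365 + 2*√139/803180365 ≈ 0.0010515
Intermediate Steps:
R(K) = 7 - 2*K*(5 + K) (R(K) = 7 - (K + 5)*(K + K) = 7 - (5 + K)*2*K = 7 - 2*K*(5 + K))
X(b) = 2
j(z) = 4/(-3 + (4 + z)²)
1/(951 + j(√(X(R(-1)) + 137))) = 1/(951 + 4/(-3 + (4 + √(2 + 137))²)) = 1/(951 + 4/(-3 + (4 + √139)²))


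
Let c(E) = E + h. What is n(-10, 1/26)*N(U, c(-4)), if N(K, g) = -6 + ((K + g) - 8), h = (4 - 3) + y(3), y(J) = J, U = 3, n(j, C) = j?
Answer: 110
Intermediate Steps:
h = 4 (h = (4 - 3) + 3 = 1 + 3 = 4)
c(E) = 4 + E (c(E) = E + 4 = 4 + E)
N(K, g) = -14 + K + g (N(K, g) = -6 + (-8 + K + g) = -14 + K + g)
n(-10, 1/26)*N(U, c(-4)) = -10*(-14 + 3 + (4 - 4)) = -10*(-14 + 3 + 0) = -10*(-11) = 110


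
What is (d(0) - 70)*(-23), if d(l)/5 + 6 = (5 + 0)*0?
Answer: 2300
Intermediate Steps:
d(l) = -30 (d(l) = -30 + 5*((5 + 0)*0) = -30 + 5*(5*0) = -30 + 5*0 = -30 + 0 = -30)
(d(0) - 70)*(-23) = (-30 - 70)*(-23) = -100*(-23) = 2300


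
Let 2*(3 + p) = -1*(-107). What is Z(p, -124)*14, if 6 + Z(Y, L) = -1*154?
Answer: -2240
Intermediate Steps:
p = 101/2 (p = -3 + (-1*(-107))/2 = -3 + (½)*107 = -3 + 107/2 = 101/2 ≈ 50.500)
Z(Y, L) = -160 (Z(Y, L) = -6 - 1*154 = -6 - 154 = -160)
Z(p, -124)*14 = -160*14 = -2240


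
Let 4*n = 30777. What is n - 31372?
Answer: -94711/4 ≈ -23678.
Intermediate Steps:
n = 30777/4 (n = (¼)*30777 = 30777/4 ≈ 7694.3)
n - 31372 = 30777/4 - 31372 = -94711/4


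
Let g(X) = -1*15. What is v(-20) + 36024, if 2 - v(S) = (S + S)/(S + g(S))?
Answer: 252174/7 ≈ 36025.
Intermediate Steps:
g(X) = -15
v(S) = 2 - 2*S/(-15 + S) (v(S) = 2 - (S + S)/(S - 15) = 2 - 2*S/(-15 + S))
v(-20) + 36024 = -30/(-15 - 20) + 36024 = -30/(-35) + 36024 = -30*(-1/35) + 36024 = 6/7 + 36024 = 252174/7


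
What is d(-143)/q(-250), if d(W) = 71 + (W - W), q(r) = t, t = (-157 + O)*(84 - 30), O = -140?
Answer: -71/16038 ≈ -0.0044270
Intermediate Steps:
t = -16038 (t = (-157 - 140)*(84 - 30) = -297*54 = -16038)
q(r) = -16038
d(W) = 71 (d(W) = 71 + 0 = 71)
d(-143)/q(-250) = 71/(-16038) = 71*(-1/16038) = -71/16038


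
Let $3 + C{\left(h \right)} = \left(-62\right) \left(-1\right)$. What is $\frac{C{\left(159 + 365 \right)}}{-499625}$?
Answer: $- \frac{59}{499625} \approx -0.00011809$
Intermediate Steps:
$C{\left(h \right)} = 59$ ($C{\left(h \right)} = -3 - -62 = -3 + 62 = 59$)
$\frac{C{\left(159 + 365 \right)}}{-499625} = \frac{59}{-499625} = 59 \left(- \frac{1}{499625}\right) = - \frac{59}{499625}$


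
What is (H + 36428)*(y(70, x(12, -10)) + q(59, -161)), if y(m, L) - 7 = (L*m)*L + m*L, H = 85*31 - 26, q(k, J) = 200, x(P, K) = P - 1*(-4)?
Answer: 751345139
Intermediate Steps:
x(P, K) = 4 + P (x(P, K) = P + 4 = 4 + P)
H = 2609 (H = 2635 - 26 = 2609)
y(m, L) = 7 + L*m + m*L² (y(m, L) = 7 + ((L*m)*L + m*L) = 7 + (m*L² + L*m) = 7 + (L*m + m*L²) = 7 + L*m + m*L²)
(H + 36428)*(y(70, x(12, -10)) + q(59, -161)) = (2609 + 36428)*((7 + (4 + 12)*70 + 70*(4 + 12)²) + 200) = 39037*((7 + 16*70 + 70*16²) + 200) = 39037*((7 + 1120 + 70*256) + 200) = 39037*((7 + 1120 + 17920) + 200) = 39037*(19047 + 200) = 39037*19247 = 751345139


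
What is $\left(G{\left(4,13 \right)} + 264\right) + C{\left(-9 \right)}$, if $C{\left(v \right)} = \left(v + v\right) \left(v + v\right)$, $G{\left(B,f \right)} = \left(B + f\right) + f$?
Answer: $618$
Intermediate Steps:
$G{\left(B,f \right)} = B + 2 f$
$C{\left(v \right)} = 4 v^{2}$ ($C{\left(v \right)} = 2 v 2 v = 4 v^{2}$)
$\left(G{\left(4,13 \right)} + 264\right) + C{\left(-9 \right)} = \left(\left(4 + 2 \cdot 13\right) + 264\right) + 4 \left(-9\right)^{2} = \left(\left(4 + 26\right) + 264\right) + 4 \cdot 81 = \left(30 + 264\right) + 324 = 294 + 324 = 618$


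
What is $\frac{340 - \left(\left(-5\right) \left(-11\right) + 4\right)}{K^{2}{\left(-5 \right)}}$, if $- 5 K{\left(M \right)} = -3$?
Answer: $\frac{7025}{9} \approx 780.56$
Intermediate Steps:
$K{\left(M \right)} = \frac{3}{5}$ ($K{\left(M \right)} = \left(- \frac{1}{5}\right) \left(-3\right) = \frac{3}{5}$)
$\frac{340 - \left(\left(-5\right) \left(-11\right) + 4\right)}{K^{2}{\left(-5 \right)}} = \frac{340 - \left(\left(-5\right) \left(-11\right) + 4\right)}{\left(\frac{3}{5}\right)^{2}} = \frac{340 - \left(55 + 4\right)}{\frac{9}{25}} = \left(340 - 59\right) \frac{25}{9} = 281 \cdot \frac{25}{9} = \frac{7025}{9}$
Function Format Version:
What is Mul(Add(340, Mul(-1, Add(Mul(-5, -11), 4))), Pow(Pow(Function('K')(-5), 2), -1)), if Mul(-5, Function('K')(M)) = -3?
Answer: Rational(7025, 9) ≈ 780.56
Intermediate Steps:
Function('K')(M) = Rational(3, 5) (Function('K')(M) = Mul(Rational(-1, 5), -3) = Rational(3, 5))
Mul(Add(340, Mul(-1, Add(Mul(-5, -11), 4))), Pow(Pow(Function('K')(-5), 2), -1)) = Mul(Add(340, Mul(-1, Add(Mul(-5, -11), 4))), Pow(Pow(Rational(3, 5), 2), -1)) = Mul(Add(340, Mul(-1, Add(55, 4))), Pow(Rational(9, 25), -1)) = Mul(Add(340, Mul(-1, 59)), Rational(25, 9)) = Mul(Add(340, -59), Rational(25, 9)) = Mul(281, Rational(25, 9)) = Rational(7025, 9)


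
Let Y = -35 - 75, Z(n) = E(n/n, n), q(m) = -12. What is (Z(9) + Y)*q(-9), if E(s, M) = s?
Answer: 1308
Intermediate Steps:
Z(n) = 1 (Z(n) = n/n = 1)
Y = -110
(Z(9) + Y)*q(-9) = (1 - 110)*(-12) = -109*(-12) = 1308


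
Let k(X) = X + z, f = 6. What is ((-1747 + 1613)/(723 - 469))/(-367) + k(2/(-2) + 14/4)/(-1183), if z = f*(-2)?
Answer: 1044093/110276894 ≈ 0.0094679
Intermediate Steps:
z = -12 (z = 6*(-2) = -12)
k(X) = -12 + X (k(X) = X - 12 = -12 + X)
((-1747 + 1613)/(723 - 469))/(-367) + k(2/(-2) + 14/4)/(-1183) = ((-1747 + 1613)/(723 - 469))/(-367) + (-12 + (2/(-2) + 14/4))/(-1183) = -134/254*(-1/367) + (-12 + (2*(-½) + 14*(¼)))*(-1/1183) = -134*1/254*(-1/367) + (-12 + (-1 + 7/2))*(-1/1183) = -67/127*(-1/367) + (-12 + 5/2)*(-1/1183) = 67/46609 - 19/2*(-1/1183) = 67/46609 + 19/2366 = 1044093/110276894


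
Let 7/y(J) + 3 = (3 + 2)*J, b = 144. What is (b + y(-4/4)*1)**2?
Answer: 1311025/64 ≈ 20485.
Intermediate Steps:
y(J) = 7/(-3 + 5*J) (y(J) = 7/(-3 + (3 + 2)*J) = 7/(-3 + 5*J))
(b + y(-4/4)*1)**2 = (144 + (7/(-3 + 5*(-4/4)))*1)**2 = (144 + (7/(-3 + 5*(-4*1/4)))*1)**2 = (144 + (7/(-3 + 5*(-1)))*1)**2 = (144 + (7/(-3 - 5))*1)**2 = (144 + (7/(-8))*1)**2 = (144 + (7*(-1/8))*1)**2 = (144 - 7/8*1)**2 = (144 - 7/8)**2 = (1145/8)**2 = 1311025/64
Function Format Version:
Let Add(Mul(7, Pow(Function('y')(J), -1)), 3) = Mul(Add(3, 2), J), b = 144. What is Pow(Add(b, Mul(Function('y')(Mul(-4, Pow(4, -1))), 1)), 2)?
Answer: Rational(1311025, 64) ≈ 20485.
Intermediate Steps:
Function('y')(J) = Mul(7, Pow(Add(-3, Mul(5, J)), -1)) (Function('y')(J) = Mul(7, Pow(Add(-3, Mul(Add(3, 2), J)), -1)) = Mul(7, Pow(Add(-3, Mul(5, J)), -1)))
Pow(Add(b, Mul(Function('y')(Mul(-4, Pow(4, -1))), 1)), 2) = Pow(Add(144, Mul(Mul(7, Pow(Add(-3, Mul(5, Mul(-4, Pow(4, -1)))), -1)), 1)), 2) = Pow(Add(144, Mul(Mul(7, Pow(Add(-3, Mul(5, Mul(-4, Rational(1, 4)))), -1)), 1)), 2) = Pow(Add(144, Mul(Mul(7, Pow(Add(-3, Mul(5, -1)), -1)), 1)), 2) = Pow(Add(144, Mul(Mul(7, Pow(Add(-3, -5), -1)), 1)), 2) = Pow(Add(144, Mul(Mul(7, Pow(-8, -1)), 1)), 2) = Pow(Add(144, Mul(Mul(7, Rational(-1, 8)), 1)), 2) = Pow(Add(144, Mul(Rational(-7, 8), 1)), 2) = Pow(Add(144, Rational(-7, 8)), 2) = Pow(Rational(1145, 8), 2) = Rational(1311025, 64)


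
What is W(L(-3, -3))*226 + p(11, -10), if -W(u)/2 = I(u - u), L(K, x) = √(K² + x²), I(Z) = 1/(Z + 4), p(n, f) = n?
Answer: -102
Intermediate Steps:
I(Z) = 1/(4 + Z)
W(u) = -½ (W(u) = -2/(4 + (u - u)) = -2/(4 + 0) = -2/4 = -2*¼ = -½)
W(L(-3, -3))*226 + p(11, -10) = -½*226 + 11 = -113 + 11 = -102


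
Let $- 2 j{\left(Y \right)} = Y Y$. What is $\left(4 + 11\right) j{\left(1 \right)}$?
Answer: $- \frac{15}{2} \approx -7.5$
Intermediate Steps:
$j{\left(Y \right)} = - \frac{Y^{2}}{2}$ ($j{\left(Y \right)} = - \frac{Y Y}{2} = - \frac{Y^{2}}{2}$)
$\left(4 + 11\right) j{\left(1 \right)} = \left(4 + 11\right) \left(- \frac{1^{2}}{2}\right) = 15 \left(\left(- \frac{1}{2}\right) 1\right) = 15 \left(- \frac{1}{2}\right) = - \frac{15}{2}$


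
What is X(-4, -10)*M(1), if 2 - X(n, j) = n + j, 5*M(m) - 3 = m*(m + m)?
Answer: 16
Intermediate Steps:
M(m) = ⅗ + 2*m²/5 (M(m) = ⅗ + (m*(m + m))/5 = ⅗ + (m*(2*m))/5 = ⅗ + (2*m²)/5 = ⅗ + 2*m²/5)
X(n, j) = 2 - j - n (X(n, j) = 2 - (n + j) = 2 - (j + n) = 2 + (-j - n) = 2 - j - n)
X(-4, -10)*M(1) = (2 - 1*(-10) - 1*(-4))*(⅗ + (⅖)*1²) = (2 + 10 + 4)*(⅗ + (⅖)*1) = 16*(⅗ + ⅖) = 16*1 = 16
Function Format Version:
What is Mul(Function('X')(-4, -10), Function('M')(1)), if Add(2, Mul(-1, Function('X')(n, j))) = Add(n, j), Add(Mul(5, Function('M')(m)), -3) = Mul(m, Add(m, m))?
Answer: 16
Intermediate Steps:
Function('M')(m) = Add(Rational(3, 5), Mul(Rational(2, 5), Pow(m, 2))) (Function('M')(m) = Add(Rational(3, 5), Mul(Rational(1, 5), Mul(m, Add(m, m)))) = Add(Rational(3, 5), Mul(Rational(1, 5), Mul(m, Mul(2, m)))) = Add(Rational(3, 5), Mul(Rational(1, 5), Mul(2, Pow(m, 2)))) = Add(Rational(3, 5), Mul(Rational(2, 5), Pow(m, 2))))
Function('X')(n, j) = Add(2, Mul(-1, j), Mul(-1, n)) (Function('X')(n, j) = Add(2, Mul(-1, Add(n, j))) = Add(2, Mul(-1, Add(j, n))) = Add(2, Add(Mul(-1, j), Mul(-1, n))) = Add(2, Mul(-1, j), Mul(-1, n)))
Mul(Function('X')(-4, -10), Function('M')(1)) = Mul(Add(2, Mul(-1, -10), Mul(-1, -4)), Add(Rational(3, 5), Mul(Rational(2, 5), Pow(1, 2)))) = Mul(Add(2, 10, 4), Add(Rational(3, 5), Mul(Rational(2, 5), 1))) = Mul(16, Add(Rational(3, 5), Rational(2, 5))) = Mul(16, 1) = 16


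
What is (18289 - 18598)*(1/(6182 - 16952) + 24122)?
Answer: -26758775717/3590 ≈ -7.4537e+6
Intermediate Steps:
(18289 - 18598)*(1/(6182 - 16952) + 24122) = -309*(1/(-10770) + 24122) = -309*(-1/10770 + 24122) = -309*259793939/10770 = -26758775717/3590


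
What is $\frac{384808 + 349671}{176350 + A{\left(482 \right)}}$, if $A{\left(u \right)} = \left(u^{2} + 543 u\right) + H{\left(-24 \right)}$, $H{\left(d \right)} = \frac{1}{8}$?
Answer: $\frac{5875832}{5363201} \approx 1.0956$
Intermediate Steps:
$H{\left(d \right)} = \frac{1}{8}$
$A{\left(u \right)} = \frac{1}{8} + u^{2} + 543 u$ ($A{\left(u \right)} = \left(u^{2} + 543 u\right) + \frac{1}{8} = \frac{1}{8} + u^{2} + 543 u$)
$\frac{384808 + 349671}{176350 + A{\left(482 \right)}} = \frac{384808 + 349671}{176350 + \left(\frac{1}{8} + 482^{2} + 543 \cdot 482\right)} = \frac{734479}{176350 + \left(\frac{1}{8} + 232324 + 261726\right)} = \frac{734479}{176350 + \frac{3952401}{8}} = \frac{734479}{\frac{5363201}{8}} = 734479 \cdot \frac{8}{5363201} = \frac{5875832}{5363201}$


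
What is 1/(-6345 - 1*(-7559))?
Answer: 1/1214 ≈ 0.00082372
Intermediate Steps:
1/(-6345 - 1*(-7559)) = 1/(-6345 + 7559) = 1/1214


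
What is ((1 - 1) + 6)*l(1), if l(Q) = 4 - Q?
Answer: 18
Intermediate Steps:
((1 - 1) + 6)*l(1) = ((1 - 1) + 6)*(4 - 1*1) = (0 + 6)*(4 - 1) = 6*3 = 18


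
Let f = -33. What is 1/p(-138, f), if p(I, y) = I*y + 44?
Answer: 1/4598 ≈ 0.00021749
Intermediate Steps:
p(I, y) = 44 + I*y
1/p(-138, f) = 1/(44 - 138*(-33)) = 1/(44 + 4554) = 1/4598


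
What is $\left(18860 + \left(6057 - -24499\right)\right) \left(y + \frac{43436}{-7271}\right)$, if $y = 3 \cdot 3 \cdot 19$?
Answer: $\frac{59294505480}{7271} \approx 8.1549 \cdot 10^{6}$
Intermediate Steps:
$y = 171$ ($y = 9 \cdot 19 = 171$)
$\left(18860 + \left(6057 - -24499\right)\right) \left(y + \frac{43436}{-7271}\right) = \left(18860 + \left(6057 - -24499\right)\right) \left(171 + \frac{43436}{-7271}\right) = \left(18860 + \left(6057 + 24499\right)\right) \left(171 + 43436 \left(- \frac{1}{7271}\right)\right) = \left(18860 + 30556\right) \left(171 - \frac{43436}{7271}\right) = 49416 \cdot \frac{1199905}{7271} = \frac{59294505480}{7271}$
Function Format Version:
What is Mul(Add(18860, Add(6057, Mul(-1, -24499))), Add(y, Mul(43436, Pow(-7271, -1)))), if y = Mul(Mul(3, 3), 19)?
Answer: Rational(59294505480, 7271) ≈ 8.1549e+6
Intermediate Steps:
y = 171 (y = Mul(9, 19) = 171)
Mul(Add(18860, Add(6057, Mul(-1, -24499))), Add(y, Mul(43436, Pow(-7271, -1)))) = Mul(Add(18860, Add(6057, Mul(-1, -24499))), Add(171, Mul(43436, Pow(-7271, -1)))) = Mul(Add(18860, Add(6057, 24499)), Add(171, Mul(43436, Rational(-1, 7271)))) = Mul(Add(18860, 30556), Add(171, Rational(-43436, 7271))) = Mul(49416, Rational(1199905, 7271)) = Rational(59294505480, 7271)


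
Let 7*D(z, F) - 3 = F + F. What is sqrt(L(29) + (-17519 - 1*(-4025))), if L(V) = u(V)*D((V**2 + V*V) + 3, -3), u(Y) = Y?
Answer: 3*I*sqrt(73535)/7 ≈ 116.22*I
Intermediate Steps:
D(z, F) = 3/7 + 2*F/7 (D(z, F) = 3/7 + (F + F)/7 = 3/7 + (2*F)/7 = 3/7 + 2*F/7)
L(V) = -3*V/7 (L(V) = V*(3/7 + (2/7)*(-3)) = V*(3/7 - 6/7) = V*(-3/7) = -3*V/7)
sqrt(L(29) + (-17519 - 1*(-4025))) = sqrt(-3/7*29 + (-17519 - 1*(-4025))) = sqrt(-87/7 + (-17519 + 4025)) = sqrt(-87/7 - 13494) = sqrt(-94545/7) = 3*I*sqrt(73535)/7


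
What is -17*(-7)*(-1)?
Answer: -119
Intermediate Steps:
-17*(-7)*(-1) = 119*(-1) = -119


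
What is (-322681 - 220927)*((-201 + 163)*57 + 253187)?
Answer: -136457023768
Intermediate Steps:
(-322681 - 220927)*((-201 + 163)*57 + 253187) = -543608*(-38*57 + 253187) = -543608*(-2166 + 253187) = -543608*251021 = -136457023768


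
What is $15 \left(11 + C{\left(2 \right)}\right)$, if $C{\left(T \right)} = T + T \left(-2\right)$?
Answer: $135$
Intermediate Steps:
$C{\left(T \right)} = - T$ ($C{\left(T \right)} = T - 2 T = - T$)
$15 \left(11 + C{\left(2 \right)}\right) = 15 \left(11 - 2\right) = 15 \cdot 9 = 135$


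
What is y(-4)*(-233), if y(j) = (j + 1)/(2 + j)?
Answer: -699/2 ≈ -349.50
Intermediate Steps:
y(j) = (1 + j)/(2 + j)
y(-4)*(-233) = ((1 - 4)/(2 - 4))*(-233) = (-3/(-2))*(-233) = -1/2*(-3)*(-233) = (3/2)*(-233) = -699/2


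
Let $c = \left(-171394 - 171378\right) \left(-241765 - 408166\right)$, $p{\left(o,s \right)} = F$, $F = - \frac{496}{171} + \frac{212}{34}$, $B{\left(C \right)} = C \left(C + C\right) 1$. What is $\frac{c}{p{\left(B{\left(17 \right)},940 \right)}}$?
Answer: $\frac{323808039181962}{4847} \approx 6.6806 \cdot 10^{10}$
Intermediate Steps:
$B{\left(C \right)} = 2 C^{2}$ ($B{\left(C \right)} = C 2 C 1 = 2 C^{2} \cdot 1 = 2 C^{2}$)
$F = \frac{9694}{2907}$ ($F = \left(-496\right) \frac{1}{171} + 212 \cdot \frac{1}{34} = - \frac{496}{171} + \frac{106}{17} = \frac{9694}{2907} \approx 3.3347$)
$p{\left(o,s \right)} = \frac{9694}{2907}$
$c = 222778148732$ ($c = \left(-342772\right) \left(-649931\right) = 222778148732$)
$\frac{c}{p{\left(B{\left(17 \right)},940 \right)}} = \frac{222778148732}{\frac{9694}{2907}} = 222778148732 \cdot \frac{2907}{9694} = \frac{323808039181962}{4847}$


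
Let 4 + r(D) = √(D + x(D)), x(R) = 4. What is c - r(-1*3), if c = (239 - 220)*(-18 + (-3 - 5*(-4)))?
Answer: -16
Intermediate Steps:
c = -19 (c = 19*(-18 + (-3 + 20)) = 19*(-18 + 17) = 19*(-1) = -19)
r(D) = -4 + √(4 + D) (r(D) = -4 + √(D + 4) = -4 + √(4 + D))
c - r(-1*3) = -19 - (-4 + √(4 - 1*3)) = -19 - (-4 + √(4 - 3)) = -19 - (-4 + √1) = -19 - (-4 + 1) = -19 - 1*(-3) = -19 + 3 = -16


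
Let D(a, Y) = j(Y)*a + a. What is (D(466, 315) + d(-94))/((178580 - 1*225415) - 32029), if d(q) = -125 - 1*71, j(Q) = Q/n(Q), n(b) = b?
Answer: -46/4929 ≈ -0.0093325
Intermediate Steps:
j(Q) = 1 (j(Q) = Q/Q = 1)
D(a, Y) = 2*a (D(a, Y) = 1*a + a = a + a = 2*a)
d(q) = -196 (d(q) = -125 - 71 = -196)
(D(466, 315) + d(-94))/((178580 - 1*225415) - 32029) = (2*466 - 196)/((178580 - 1*225415) - 32029) = (932 - 196)/((178580 - 225415) - 32029) = 736/(-46835 - 32029) = 736/(-78864) = 736*(-1/78864) = -46/4929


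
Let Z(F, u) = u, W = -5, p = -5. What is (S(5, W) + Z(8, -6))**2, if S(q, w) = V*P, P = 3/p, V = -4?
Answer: 324/25 ≈ 12.960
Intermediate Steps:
P = -3/5 (P = 3/(-5) = 3*(-1/5) = -3/5 ≈ -0.60000)
S(q, w) = 12/5 (S(q, w) = -4*(-3/5) = 12/5)
(S(5, W) + Z(8, -6))**2 = (12/5 - 6)**2 = (-18/5)**2 = 324/25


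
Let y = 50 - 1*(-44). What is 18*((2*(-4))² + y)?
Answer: 2844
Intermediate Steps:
y = 94 (y = 50 + 44 = 94)
18*((2*(-4))² + y) = 18*((2*(-4))² + 94) = 18*((-8)² + 94) = 18*(64 + 94) = 18*158 = 2844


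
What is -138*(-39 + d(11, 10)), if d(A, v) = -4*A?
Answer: 11454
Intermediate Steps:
-138*(-39 + d(11, 10)) = -138*(-39 - 4*11) = -138*(-39 - 44) = -138*(-83) = 11454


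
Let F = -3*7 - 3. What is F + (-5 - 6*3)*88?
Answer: -2048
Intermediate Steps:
F = -24 (F = -21 - 3 = -24)
F + (-5 - 6*3)*88 = -24 + (-5 - 6*3)*88 = -24 + (-5 - 18)*88 = -24 - 23*88 = -24 - 2024 = -2048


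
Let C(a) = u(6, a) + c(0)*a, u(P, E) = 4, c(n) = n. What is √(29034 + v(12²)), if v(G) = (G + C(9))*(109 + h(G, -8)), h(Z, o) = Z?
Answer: √66478 ≈ 257.83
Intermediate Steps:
C(a) = 4 (C(a) = 4 + 0*a = 4 + 0 = 4)
v(G) = (4 + G)*(109 + G) (v(G) = (G + 4)*(109 + G) = (4 + G)*(109 + G))
√(29034 + v(12²)) = √(29034 + (436 + (12²)² + 113*12²)) = √(29034 + (436 + 144² + 113*144)) = √(29034 + (436 + 20736 + 16272)) = √(29034 + 37444) = √66478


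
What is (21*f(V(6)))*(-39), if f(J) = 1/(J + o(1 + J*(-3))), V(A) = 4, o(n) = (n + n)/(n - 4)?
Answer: -12285/82 ≈ -149.82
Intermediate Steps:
o(n) = 2*n/(-4 + n) (o(n) = (2*n)/(-4 + n) = 2*n/(-4 + n))
f(J) = 1/(J + 2*(1 - 3*J)/(-3 - 3*J)) (f(J) = 1/(J + 2*(1 + J*(-3))/(-4 + (1 + J*(-3)))) = 1/(J + 2*(1 - 3*J)/(-4 + (1 - 3*J))) = 1/(J + 2*(1 - 3*J)/(-3 - 3*J)))
(21*f(V(6)))*(-39) = (21*(3*(1 + 4)/(-2 + 3*4² + 9*4)))*(-39) = (21*(3*5/(-2 + 3*16 + 36)))*(-39) = (21*(3*5/(-2 + 48 + 36)))*(-39) = (21*(3*5/82))*(-39) = (21*(3*(1/82)*5))*(-39) = (21*(15/82))*(-39) = (315/82)*(-39) = -12285/82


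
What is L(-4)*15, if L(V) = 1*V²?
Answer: 240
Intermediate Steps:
L(V) = V²
L(-4)*15 = (-4)²*15 = 16*15 = 240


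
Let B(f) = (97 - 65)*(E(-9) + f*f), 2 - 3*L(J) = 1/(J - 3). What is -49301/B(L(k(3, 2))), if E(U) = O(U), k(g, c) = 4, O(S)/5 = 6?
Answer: -443709/8672 ≈ -51.166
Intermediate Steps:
O(S) = 30 (O(S) = 5*6 = 30)
E(U) = 30
L(J) = ⅔ - 1/(3*(-3 + J)) (L(J) = ⅔ - 1/(3*(J - 3)) = ⅔ - 1/(3*(-3 + J)))
B(f) = 960 + 32*f² (B(f) = (97 - 65)*(30 + f*f) = 32*(30 + f²) = 960 + 32*f²)
-49301/B(L(k(3, 2))) = -49301/(960 + 32*((-7 + 2*4)/(3*(-3 + 4)))²) = -49301/(960 + 32*((⅓)*(-7 + 8)/1)²) = -49301/(960 + 32*((⅓)*1*1)²) = -49301/(960 + 32*(⅓)²) = -49301/(960 + 32*(⅑)) = -49301/(960 + 32/9) = -49301/8672/9 = -49301*9/8672 = -443709/8672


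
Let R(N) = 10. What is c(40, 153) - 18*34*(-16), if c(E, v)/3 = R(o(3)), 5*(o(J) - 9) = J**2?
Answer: 9822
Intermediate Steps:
o(J) = 9 + J**2/5
c(E, v) = 30 (c(E, v) = 3*10 = 30)
c(40, 153) - 18*34*(-16) = 30 - 18*34*(-16) = 30 - 612*(-16) = 30 + 9792 = 9822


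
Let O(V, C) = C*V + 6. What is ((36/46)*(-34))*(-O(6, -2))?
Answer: -3672/23 ≈ -159.65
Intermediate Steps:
O(V, C) = 6 + C*V
((36/46)*(-34))*(-O(6, -2)) = ((36/46)*(-34))*(-(6 - 2*6)) = ((36*(1/46))*(-34))*(-(6 - 12)) = ((18/23)*(-34))*(-1*(-6)) = -612/23*6 = -3672/23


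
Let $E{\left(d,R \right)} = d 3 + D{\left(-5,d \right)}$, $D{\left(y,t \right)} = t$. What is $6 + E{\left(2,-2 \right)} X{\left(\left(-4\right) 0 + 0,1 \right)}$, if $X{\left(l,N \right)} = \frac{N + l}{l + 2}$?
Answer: $10$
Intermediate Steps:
$X{\left(l,N \right)} = \frac{N + l}{2 + l}$
$E{\left(d,R \right)} = 4 d$ ($E{\left(d,R \right)} = d 3 + d = 3 d + d = 4 d$)
$6 + E{\left(2,-2 \right)} X{\left(\left(-4\right) 0 + 0,1 \right)} = 6 + 4 \cdot 2 \frac{1 + \left(\left(-4\right) 0 + 0\right)}{2 + \left(\left(-4\right) 0 + 0\right)} = 6 + 8 \frac{1 + \left(0 + 0\right)}{2 + \left(0 + 0\right)} = 6 + 8 \frac{1 + 0}{2 + 0} = 6 + 8 \cdot \frac{1}{2} \cdot 1 = 6 + 8 \cdot \frac{1}{2} = 6 + 4 = 10$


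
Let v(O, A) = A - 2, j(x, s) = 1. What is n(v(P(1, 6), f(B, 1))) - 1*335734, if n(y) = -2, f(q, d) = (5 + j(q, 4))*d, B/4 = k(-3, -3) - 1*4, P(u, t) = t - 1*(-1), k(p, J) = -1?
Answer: -335736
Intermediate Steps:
P(u, t) = 1 + t (P(u, t) = t + 1 = 1 + t)
B = -20 (B = 4*(-1 - 1*4) = 4*(-1 - 4) = 4*(-5) = -20)
f(q, d) = 6*d (f(q, d) = (5 + 1)*d = 6*d)
v(O, A) = -2 + A
n(v(P(1, 6), f(B, 1))) - 1*335734 = -2 - 1*335734 = -2 - 335734 = -335736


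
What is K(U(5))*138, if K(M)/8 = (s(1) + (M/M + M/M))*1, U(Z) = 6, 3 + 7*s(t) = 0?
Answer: 12144/7 ≈ 1734.9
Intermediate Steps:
s(t) = -3/7 (s(t) = -3/7 + (⅐)*0 = -3/7 + 0 = -3/7)
K(M) = 88/7 (K(M) = 8*((-3/7 + (M/M + M/M))*1) = 8*((-3/7 + (1 + 1))*1) = 8*((-3/7 + 2)*1) = 8*((11/7)*1) = 8*(11/7) = 88/7)
K(U(5))*138 = (88/7)*138 = 12144/7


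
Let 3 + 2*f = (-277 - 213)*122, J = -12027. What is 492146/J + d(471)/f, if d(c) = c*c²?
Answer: -2542754932312/719010141 ≈ -3536.5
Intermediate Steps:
d(c) = c³
f = -59783/2 (f = -3/2 + ((-277 - 213)*122)/2 = -3/2 + (-490*122)/2 = -3/2 + (½)*(-59780) = -3/2 - 29890 = -59783/2 ≈ -29892.)
492146/J + d(471)/f = 492146/(-12027) + 471³/(-59783/2) = 492146*(-1/12027) + 104487111*(-2/59783) = -492146/12027 - 208974222/59783 = -2542754932312/719010141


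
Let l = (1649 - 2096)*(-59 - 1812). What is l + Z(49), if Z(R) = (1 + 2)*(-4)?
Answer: 836325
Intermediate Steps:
Z(R) = -12 (Z(R) = 3*(-4) = -12)
l = 836337 (l = -447*(-1871) = 836337)
l + Z(49) = 836337 - 12 = 836325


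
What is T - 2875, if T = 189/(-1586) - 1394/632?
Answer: -721023083/250588 ≈ -2877.3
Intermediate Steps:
T = -582583/250588 (T = 189*(-1/1586) - 1394*1/632 = -189/1586 - 697/316 = -582583/250588 ≈ -2.3249)
T - 2875 = -582583/250588 - 2875 = -721023083/250588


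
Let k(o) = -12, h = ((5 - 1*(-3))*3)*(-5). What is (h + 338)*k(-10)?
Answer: -2616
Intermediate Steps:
h = -120 (h = ((5 + 3)*3)*(-5) = (8*3)*(-5) = 24*(-5) = -120)
(h + 338)*k(-10) = (-120 + 338)*(-12) = 218*(-12) = -2616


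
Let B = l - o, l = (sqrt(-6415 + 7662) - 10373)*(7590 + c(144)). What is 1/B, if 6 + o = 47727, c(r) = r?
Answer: -8919167/715955572098253 - 2578*sqrt(1247)/2147866716294759 ≈ -1.2500e-8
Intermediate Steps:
o = 47721 (o = -6 + 47727 = 47721)
l = -80224782 + 7734*sqrt(1247) (l = (sqrt(-6415 + 7662) - 10373)*(7590 + 144) = (sqrt(1247) - 10373)*7734 = (-10373 + sqrt(1247))*7734 = -80224782 + 7734*sqrt(1247) ≈ -7.9952e+7)
B = -80272503 + 7734*sqrt(1247) (B = (-80224782 + 7734*sqrt(1247)) - 1*47721 = (-80224782 + 7734*sqrt(1247)) - 47721 = -80272503 + 7734*sqrt(1247) ≈ -7.9999e+7)
1/B = 1/(-80272503 + 7734*sqrt(1247))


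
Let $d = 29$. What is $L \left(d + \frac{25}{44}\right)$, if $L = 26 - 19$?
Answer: $\frac{9107}{44} \approx 206.98$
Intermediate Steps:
$L = 7$
$L \left(d + \frac{25}{44}\right) = 7 \left(29 + \frac{25}{44}\right) = 7 \cdot \frac{1301}{44} = \frac{9107}{44}$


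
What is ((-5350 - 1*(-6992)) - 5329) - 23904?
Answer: -27591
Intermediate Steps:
((-5350 - 1*(-6992)) - 5329) - 23904 = ((-5350 + 6992) - 5329) - 23904 = (1642 - 5329) - 23904 = -3687 - 23904 = -27591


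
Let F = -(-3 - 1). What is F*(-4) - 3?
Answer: -19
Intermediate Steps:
F = 4 (F = -1*(-4) = 4)
F*(-4) - 3 = 4*(-4) - 3 = -16 - 3 = -19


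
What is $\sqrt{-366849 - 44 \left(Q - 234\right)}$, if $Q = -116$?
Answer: $i \sqrt{351449} \approx 592.83 i$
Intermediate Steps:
$\sqrt{-366849 - 44 \left(Q - 234\right)} = \sqrt{-366849 - 44 \left(-116 - 234\right)} = \sqrt{-366849 - -15400} = \sqrt{-366849 + 15400} = \sqrt{-351449} = i \sqrt{351449}$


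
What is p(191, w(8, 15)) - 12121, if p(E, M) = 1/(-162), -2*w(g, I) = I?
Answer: -1963603/162 ≈ -12121.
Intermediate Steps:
w(g, I) = -I/2
p(E, M) = -1/162
p(191, w(8, 15)) - 12121 = -1/162 - 12121 = -1963603/162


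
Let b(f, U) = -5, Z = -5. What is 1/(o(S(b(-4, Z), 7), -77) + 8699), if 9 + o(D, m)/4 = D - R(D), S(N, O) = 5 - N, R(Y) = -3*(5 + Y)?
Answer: 1/8883 ≈ 0.00011257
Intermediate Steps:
R(Y) = -15 - 3*Y
o(D, m) = 24 + 16*D (o(D, m) = -36 + 4*(D - (-15 - 3*D)) = -36 + 4*(D + (15 + 3*D)) = -36 + 4*(15 + 4*D) = -36 + (60 + 16*D) = 24 + 16*D)
1/(o(S(b(-4, Z), 7), -77) + 8699) = 1/((24 + 16*(5 - 1*(-5))) + 8699) = 1/((24 + 16*(5 + 5)) + 8699) = 1/((24 + 16*10) + 8699) = 1/((24 + 160) + 8699) = 1/(184 + 8699) = 1/8883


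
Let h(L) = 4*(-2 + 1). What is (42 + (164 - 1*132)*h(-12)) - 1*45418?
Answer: -45504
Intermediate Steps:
h(L) = -4 (h(L) = 4*(-1) = -4)
(42 + (164 - 1*132)*h(-12)) - 1*45418 = (42 + (164 - 1*132)*(-4)) - 1*45418 = (42 + (164 - 132)*(-4)) - 45418 = (42 + 32*(-4)) - 45418 = (42 - 128) - 45418 = -86 - 45418 = -45504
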